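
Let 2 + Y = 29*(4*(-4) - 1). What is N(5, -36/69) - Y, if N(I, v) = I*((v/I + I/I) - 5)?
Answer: 10913/23 ≈ 474.48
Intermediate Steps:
N(I, v) = I*(-4 + v/I) (N(I, v) = I*((v/I + 1) - 5) = I*((1 + v/I) - 5) = I*(-4 + v/I))
Y = -495 (Y = -2 + 29*(4*(-4) - 1) = -2 + 29*(-16 - 1) = -2 + 29*(-17) = -2 - 493 = -495)
N(5, -36/69) - Y = (-36/69 - 4*5) - 1*(-495) = (-36*1/69 - 20) + 495 = (-12/23 - 20) + 495 = -472/23 + 495 = 10913/23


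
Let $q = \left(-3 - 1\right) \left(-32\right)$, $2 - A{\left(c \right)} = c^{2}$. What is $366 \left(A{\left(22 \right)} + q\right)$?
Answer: $-129564$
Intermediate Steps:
$A{\left(c \right)} = 2 - c^{2}$
$q = 128$ ($q = \left(-4\right) \left(-32\right) = 128$)
$366 \left(A{\left(22 \right)} + q\right) = 366 \left(\left(2 - 22^{2}\right) + 128\right) = 366 \left(\left(2 - 484\right) + 128\right) = 366 \left(-482 + 128\right) = 366 \left(-354\right) = -129564$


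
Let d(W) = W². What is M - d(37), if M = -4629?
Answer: -5998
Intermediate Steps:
M - d(37) = -4629 - 1*37² = -4629 - 1*1369 = -4629 - 1369 = -5998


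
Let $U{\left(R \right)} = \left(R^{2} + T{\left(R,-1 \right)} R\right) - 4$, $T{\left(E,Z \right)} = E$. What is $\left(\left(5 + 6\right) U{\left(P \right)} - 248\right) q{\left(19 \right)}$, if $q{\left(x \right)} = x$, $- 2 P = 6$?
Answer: $-1786$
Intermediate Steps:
$P = -3$ ($P = \left(- \frac{1}{2}\right) 6 = -3$)
$U{\left(R \right)} = -4 + 2 R^{2}$ ($U{\left(R \right)} = \left(R^{2} + R R\right) - 4 = \left(R^{2} + R^{2}\right) - 4 = 2 R^{2} - 4 = -4 + 2 R^{2}$)
$\left(\left(5 + 6\right) U{\left(P \right)} - 248\right) q{\left(19 \right)} = \left(\left(5 + 6\right) \left(-4 + 2 \left(-3\right)^{2}\right) - 248\right) 19 = \left(11 \left(-4 + 2 \cdot 9\right) - 248\right) 19 = \left(11 \left(-4 + 18\right) - 248\right) 19 = \left(11 \cdot 14 - 248\right) 19 = \left(154 - 248\right) 19 = \left(-94\right) 19 = -1786$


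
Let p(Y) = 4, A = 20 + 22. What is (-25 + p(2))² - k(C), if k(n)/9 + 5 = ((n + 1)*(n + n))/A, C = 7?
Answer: 462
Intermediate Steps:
A = 42
k(n) = -45 + 3*n*(1 + n)/7 (k(n) = -45 + 9*(((n + 1)*(n + n))/42) = -45 + 9*(((1 + n)*(2*n))*(1/42)) = -45 + 9*((2*n*(1 + n))*(1/42)) = -45 + 9*(n*(1 + n)/21) = -45 + 3*n*(1 + n)/7)
(-25 + p(2))² - k(C) = (-25 + 4)² - (-45 + (3/7)*7 + (3/7)*7²) = (-21)² - (-45 + 3 + (3/7)*49) = 441 - (-45 + 3 + 21) = 441 - 1*(-21) = 441 + 21 = 462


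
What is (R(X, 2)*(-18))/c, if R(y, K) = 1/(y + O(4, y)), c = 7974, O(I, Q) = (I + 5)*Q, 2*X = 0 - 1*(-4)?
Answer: -1/8860 ≈ -0.00011287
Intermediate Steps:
X = 2 (X = (0 - 1*(-4))/2 = (0 + 4)/2 = (½)*4 = 2)
O(I, Q) = Q*(5 + I) (O(I, Q) = (5 + I)*Q = Q*(5 + I))
R(y, K) = 1/(10*y) (R(y, K) = 1/(y + y*(5 + 4)) = 1/(y + y*9) = 1/(y + 9*y) = 1/(10*y))
(R(X, 2)*(-18))/c = (((⅒)/2)*(-18))/7974 = (((⅒)*(½))*(-18))*(1/7974) = ((1/20)*(-18))*(1/7974) = -9/10*1/7974 = -1/8860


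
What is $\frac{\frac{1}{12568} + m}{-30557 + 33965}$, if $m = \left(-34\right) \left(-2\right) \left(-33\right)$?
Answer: $- \frac{28202591}{42831744} \approx -0.65845$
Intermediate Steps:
$m = -2244$ ($m = 68 \left(-33\right) = -2244$)
$\frac{\frac{1}{12568} + m}{-30557 + 33965} = \frac{\frac{1}{12568} - 2244}{-30557 + 33965} = \frac{\frac{1}{12568} - 2244}{3408} = \left(- \frac{28202591}{12568}\right) \frac{1}{3408} = - \frac{28202591}{42831744}$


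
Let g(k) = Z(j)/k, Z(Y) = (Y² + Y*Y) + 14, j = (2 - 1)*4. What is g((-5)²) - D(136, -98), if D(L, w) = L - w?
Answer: -5804/25 ≈ -232.16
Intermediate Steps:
j = 4 (j = 1*4 = 4)
Z(Y) = 14 + 2*Y² (Z(Y) = (Y² + Y²) + 14 = 2*Y² + 14 = 14 + 2*Y²)
g(k) = 46/k (g(k) = (14 + 2*4²)/k = (14 + 2*16)/k = (14 + 32)/k = 46/k)
g((-5)²) - D(136, -98) = 46/((-5)²) - (136 - 1*(-98)) = 46/25 - (136 + 98) = 46*(1/25) - 1*234 = 46/25 - 234 = -5804/25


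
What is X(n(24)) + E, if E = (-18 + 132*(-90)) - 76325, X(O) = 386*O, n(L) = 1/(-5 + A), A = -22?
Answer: -2382407/27 ≈ -88237.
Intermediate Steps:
n(L) = -1/27 (n(L) = 1/(-5 - 22) = 1/(-27) = -1/27)
E = -88223 (E = (-18 - 11880) - 76325 = -11898 - 76325 = -88223)
X(n(24)) + E = 386*(-1/27) - 88223 = -386/27 - 88223 = -2382407/27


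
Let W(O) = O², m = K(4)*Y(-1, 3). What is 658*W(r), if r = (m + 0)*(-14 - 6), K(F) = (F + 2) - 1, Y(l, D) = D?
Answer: 59220000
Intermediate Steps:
K(F) = 1 + F (K(F) = (2 + F) - 1 = 1 + F)
m = 15 (m = (1 + 4)*3 = 5*3 = 15)
r = -300 (r = (15 + 0)*(-14 - 6) = 15*(-20) = -300)
658*W(r) = 658*(-300)² = 658*90000 = 59220000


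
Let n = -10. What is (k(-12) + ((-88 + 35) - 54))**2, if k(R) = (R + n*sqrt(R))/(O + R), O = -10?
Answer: 124631/11 - 23420*I*sqrt(3)/121 ≈ 11330.0 - 335.25*I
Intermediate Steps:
k(R) = (R - 10*sqrt(R))/(-10 + R)
(k(-12) + ((-88 + 35) - 54))**2 = ((-12 - 20*I*sqrt(3))/(-10 - 12) + ((-88 + 35) - 54))**2 = ((-12 - 20*I*sqrt(3))/(-22) + (-53 - 54))**2 = (-(-12 - 20*I*sqrt(3))/22 - 107)**2 = ((6/11 + 10*I*sqrt(3)/11) - 107)**2 = (-1171/11 + 10*I*sqrt(3)/11)**2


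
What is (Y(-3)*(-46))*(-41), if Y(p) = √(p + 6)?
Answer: 1886*√3 ≈ 3266.6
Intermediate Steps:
Y(p) = √(6 + p)
(Y(-3)*(-46))*(-41) = (√(6 - 3)*(-46))*(-41) = (√3*(-46))*(-41) = -46*√3*(-41) = 1886*√3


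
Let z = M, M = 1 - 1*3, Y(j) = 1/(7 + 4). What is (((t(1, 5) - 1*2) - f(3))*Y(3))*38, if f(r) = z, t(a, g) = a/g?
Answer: 38/55 ≈ 0.69091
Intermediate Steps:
Y(j) = 1/11
M = -2 (M = 1 - 3 = -2)
z = -2
f(r) = -2
(((t(1, 5) - 1*2) - f(3))*Y(3))*38 = (((1/5 - 1*2) - 1*(-2))*(1/11))*38 = (((1*(⅕) - 2) + 2)*(1/11))*38 = (((⅕ - 2) + 2)*(1/11))*38 = ((-9/5 + 2)*(1/11))*38 = ((⅕)*(1/11))*38 = (1/55)*38 = 38/55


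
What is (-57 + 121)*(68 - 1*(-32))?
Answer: 6400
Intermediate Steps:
(-57 + 121)*(68 - 1*(-32)) = 64*(68 + 32) = 64*100 = 6400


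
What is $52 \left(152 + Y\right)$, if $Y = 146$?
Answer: $15496$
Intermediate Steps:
$52 \left(152 + Y\right) = 52 \left(152 + 146\right) = 52 \cdot 298 = 15496$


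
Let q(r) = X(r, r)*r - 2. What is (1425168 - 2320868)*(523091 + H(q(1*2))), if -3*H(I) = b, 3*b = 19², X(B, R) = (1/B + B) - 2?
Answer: -4216470130600/9 ≈ -4.6850e+11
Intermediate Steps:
X(B, R) = -2 + B + 1/B (X(B, R) = (B + 1/B) - 2 = -2 + B + 1/B)
q(r) = -2 + r*(-2 + r + 1/r) (q(r) = (-2 + r + 1/r)*r - 2 = r*(-2 + r + 1/r) - 2 = -2 + r*(-2 + r + 1/r))
b = 361/3 (b = (⅓)*19² = (⅓)*361 = 361/3 ≈ 120.33)
H(I) = -361/9 (H(I) = -⅓*361/3 = -361/9)
(1425168 - 2320868)*(523091 + H(q(1*2))) = (1425168 - 2320868)*(523091 - 361/9) = -895700*4707458/9 = -4216470130600/9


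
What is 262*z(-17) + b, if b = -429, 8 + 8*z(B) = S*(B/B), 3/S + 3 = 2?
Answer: -3157/4 ≈ -789.25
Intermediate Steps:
S = -3 (S = 3/(-3 + 2) = 3/(-1) = 3*(-1) = -3)
z(B) = -11/8 (z(B) = -1 + (-3*B/B)/8 = -1 + (-3*1)/8 = -1 + (⅛)*(-3) = -1 - 3/8 = -11/8)
262*z(-17) + b = 262*(-11/8) - 429 = -1441/4 - 429 = -3157/4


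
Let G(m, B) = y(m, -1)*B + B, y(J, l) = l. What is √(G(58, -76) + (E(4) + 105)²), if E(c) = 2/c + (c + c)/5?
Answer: 1071/10 ≈ 107.10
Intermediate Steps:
E(c) = 2/c + 2*c/5 (E(c) = 2/c + (2*c)*(⅕) = 2/c + 2*c/5)
G(m, B) = 0 (G(m, B) = -B + B = 0)
√(G(58, -76) + (E(4) + 105)²) = √(0 + ((2/4 + (⅖)*4) + 105)²) = √(0 + ((2*(¼) + 8/5) + 105)²) = √(0 + ((½ + 8/5) + 105)²) = √(0 + (21/10 + 105)²) = √(0 + (1071/10)²) = √(0 + 1147041/100) = √(1147041/100) = 1071/10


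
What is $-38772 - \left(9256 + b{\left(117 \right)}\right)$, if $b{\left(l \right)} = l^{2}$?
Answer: $-61717$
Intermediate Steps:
$-38772 - \left(9256 + b{\left(117 \right)}\right) = -38772 - 22945 = -61717$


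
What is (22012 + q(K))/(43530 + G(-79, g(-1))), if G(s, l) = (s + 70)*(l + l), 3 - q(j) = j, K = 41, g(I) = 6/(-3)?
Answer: 10987/21783 ≈ 0.50438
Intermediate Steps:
g(I) = -2 (g(I) = 6*(-⅓) = -2)
q(j) = 3 - j
G(s, l) = 2*l*(70 + s) (G(s, l) = (70 + s)*(2*l) = 2*l*(70 + s))
(22012 + q(K))/(43530 + G(-79, g(-1))) = (22012 + (3 - 1*41))/(43530 + 2*(-2)*(70 - 79)) = (22012 + (3 - 41))/(43530 + 2*(-2)*(-9)) = (22012 - 38)/(43530 + 36) = 21974/43566 = 21974*(1/43566) = 10987/21783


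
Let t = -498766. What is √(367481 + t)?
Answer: 11*I*√1085 ≈ 362.33*I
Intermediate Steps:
√(367481 + t) = √(367481 - 498766) = √(-131285) = 11*I*√1085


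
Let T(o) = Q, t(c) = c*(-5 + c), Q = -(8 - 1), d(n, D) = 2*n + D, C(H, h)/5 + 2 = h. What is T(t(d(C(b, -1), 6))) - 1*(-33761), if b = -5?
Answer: 33754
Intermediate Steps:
C(H, h) = -10 + 5*h
d(n, D) = D + 2*n
Q = -7 (Q = -1*7 = -7)
T(o) = -7
T(t(d(C(b, -1), 6))) - 1*(-33761) = -7 - 1*(-33761) = -7 + 33761 = 33754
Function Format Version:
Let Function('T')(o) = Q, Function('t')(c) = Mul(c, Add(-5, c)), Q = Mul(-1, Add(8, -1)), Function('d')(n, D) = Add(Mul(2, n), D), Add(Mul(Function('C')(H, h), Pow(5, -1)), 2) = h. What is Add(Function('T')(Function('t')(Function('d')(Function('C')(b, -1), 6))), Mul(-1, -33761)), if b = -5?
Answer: 33754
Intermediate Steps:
Function('C')(H, h) = Add(-10, Mul(5, h))
Function('d')(n, D) = Add(D, Mul(2, n))
Q = -7 (Q = Mul(-1, 7) = -7)
Function('T')(o) = -7
Add(Function('T')(Function('t')(Function('d')(Function('C')(b, -1), 6))), Mul(-1, -33761)) = Add(-7, Mul(-1, -33761)) = Add(-7, 33761) = 33754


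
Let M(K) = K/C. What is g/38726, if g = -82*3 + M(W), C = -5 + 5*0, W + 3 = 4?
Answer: -1231/193630 ≈ -0.0063575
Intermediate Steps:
W = 1 (W = -3 + 4 = 1)
C = -5 (C = -5 + 0 = -5)
M(K) = -K/5 (M(K) = K/(-5) = K*(-⅕) = -K/5)
g = -1231/5 (g = -82*3 - ⅕*1 = -246 - ⅕ = -1231/5 ≈ -246.20)
g/38726 = -1231/5/38726 = -1231/5*1/38726 = -1231/193630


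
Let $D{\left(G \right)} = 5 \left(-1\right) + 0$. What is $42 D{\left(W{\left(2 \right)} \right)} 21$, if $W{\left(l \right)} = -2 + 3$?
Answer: $-4410$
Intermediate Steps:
$W{\left(l \right)} = 1$
$D{\left(G \right)} = -5$ ($D{\left(G \right)} = -5 + 0 = -5$)
$42 D{\left(W{\left(2 \right)} \right)} 21 = 42 \left(-5\right) 21 = \left(-210\right) 21 = -4410$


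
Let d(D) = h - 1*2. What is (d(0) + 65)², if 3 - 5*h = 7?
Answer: 96721/25 ≈ 3868.8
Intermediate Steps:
h = -⅘ (h = ⅗ - ⅕*7 = ⅗ - 7/5 = -⅘ ≈ -0.80000)
d(D) = -14/5 (d(D) = -⅘ - 1*2 = -⅘ - 2 = -14/5)
(d(0) + 65)² = (-14/5 + 65)² = (311/5)² = 96721/25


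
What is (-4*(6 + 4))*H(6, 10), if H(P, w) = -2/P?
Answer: 40/3 ≈ 13.333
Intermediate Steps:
(-4*(6 + 4))*H(6, 10) = (-4*(6 + 4))*(-2/6) = (-4*10)*(-2*1/6) = -40*(-1/3) = 40/3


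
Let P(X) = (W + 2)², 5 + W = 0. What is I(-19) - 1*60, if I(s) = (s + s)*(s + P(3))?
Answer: 320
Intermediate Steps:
W = -5 (W = -5 + 0 = -5)
P(X) = 9 (P(X) = (-5 + 2)² = (-3)² = 9)
I(s) = 2*s*(9 + s) (I(s) = (s + s)*(s + 9) = (2*s)*(9 + s) = 2*s*(9 + s))
I(-19) - 1*60 = 2*(-19)*(9 - 19) - 1*60 = 2*(-19)*(-10) - 60 = 380 - 60 = 320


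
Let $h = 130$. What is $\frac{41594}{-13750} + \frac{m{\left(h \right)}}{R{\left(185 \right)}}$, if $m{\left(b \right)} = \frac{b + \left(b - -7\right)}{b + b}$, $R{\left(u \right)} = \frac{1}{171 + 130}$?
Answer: $\frac{109423181}{357500} \approx 306.08$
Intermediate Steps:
$R{\left(u \right)} = \frac{1}{301}$
$m{\left(b \right)} = \frac{7 + 2 b}{2 b}$ ($m{\left(b \right)} = \frac{b + \left(b + 7\right)}{2 b} = \left(b + \left(7 + b\right)\right) \frac{1}{2 b} = \left(7 + 2 b\right) \frac{1}{2 b} = \frac{7 + 2 b}{2 b}$)
$\frac{41594}{-13750} + \frac{m{\left(h \right)}}{R{\left(185 \right)}} = \frac{41594}{-13750} + \frac{\frac{7}{2} + 130}{130} \frac{1}{\frac{1}{301}} = 41594 \left(- \frac{1}{13750}\right) + \frac{1}{130} \cdot \frac{267}{2} \cdot 301 = - \frac{20797}{6875} + \frac{267}{260} \cdot 301 = - \frac{20797}{6875} + \frac{80367}{260} = \frac{109423181}{357500}$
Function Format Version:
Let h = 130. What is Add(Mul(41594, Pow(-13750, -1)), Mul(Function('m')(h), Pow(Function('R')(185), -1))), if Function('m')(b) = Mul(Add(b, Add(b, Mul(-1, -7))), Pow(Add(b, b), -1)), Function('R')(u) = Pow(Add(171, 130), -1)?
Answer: Rational(109423181, 357500) ≈ 306.08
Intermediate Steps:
Function('R')(u) = Rational(1, 301) (Function('R')(u) = Pow(301, -1) = Rational(1, 301))
Function('m')(b) = Mul(Rational(1, 2), Pow(b, -1), Add(7, Mul(2, b))) (Function('m')(b) = Mul(Add(b, Add(b, 7)), Pow(Mul(2, b), -1)) = Mul(Add(b, Add(7, b)), Mul(Rational(1, 2), Pow(b, -1))) = Mul(Add(7, Mul(2, b)), Mul(Rational(1, 2), Pow(b, -1))) = Mul(Rational(1, 2), Pow(b, -1), Add(7, Mul(2, b))))
Add(Mul(41594, Pow(-13750, -1)), Mul(Function('m')(h), Pow(Function('R')(185), -1))) = Add(Mul(41594, Pow(-13750, -1)), Mul(Mul(Pow(130, -1), Add(Rational(7, 2), 130)), Pow(Rational(1, 301), -1))) = Add(Mul(41594, Rational(-1, 13750)), Mul(Mul(Rational(1, 130), Rational(267, 2)), 301)) = Add(Rational(-20797, 6875), Mul(Rational(267, 260), 301)) = Add(Rational(-20797, 6875), Rational(80367, 260)) = Rational(109423181, 357500)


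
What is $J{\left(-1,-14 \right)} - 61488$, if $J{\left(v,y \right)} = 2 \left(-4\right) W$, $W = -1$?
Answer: $-61480$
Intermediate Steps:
$J{\left(v,y \right)} = 8$ ($J{\left(v,y \right)} = 2 \left(-4\right) \left(-1\right) = \left(-8\right) \left(-1\right) = 8$)
$J{\left(-1,-14 \right)} - 61488 = 8 - 61488 = -61480$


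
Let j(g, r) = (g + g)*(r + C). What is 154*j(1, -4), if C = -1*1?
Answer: -1540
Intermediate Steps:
C = -1
j(g, r) = 2*g*(-1 + r) (j(g, r) = (g + g)*(r - 1) = (2*g)*(-1 + r) = 2*g*(-1 + r))
154*j(1, -4) = 154*(2*1*(-1 - 4)) = 154*(2*1*(-5)) = 154*(-10) = -1540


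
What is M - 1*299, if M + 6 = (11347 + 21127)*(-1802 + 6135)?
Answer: 140709537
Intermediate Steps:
M = 140709836 (M = -6 + (11347 + 21127)*(-1802 + 6135) = -6 + 32474*4333 = -6 + 140709842 = 140709836)
M - 1*299 = 140709836 - 1*299 = 140709836 - 299 = 140709537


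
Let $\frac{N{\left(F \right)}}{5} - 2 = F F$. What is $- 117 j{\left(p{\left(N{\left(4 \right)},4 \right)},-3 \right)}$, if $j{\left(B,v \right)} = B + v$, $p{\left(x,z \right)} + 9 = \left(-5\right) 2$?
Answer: $2574$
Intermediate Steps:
$N{\left(F \right)} = 10 + 5 F^{2}$ ($N{\left(F \right)} = 10 + 5 F F = 10 + 5 F^{2}$)
$p{\left(x,z \right)} = -19$ ($p{\left(x,z \right)} = -9 - 10 = -19$)
$- 117 j{\left(p{\left(N{\left(4 \right)},4 \right)},-3 \right)} = - 117 \left(-19 - 3\right) = \left(-117\right) \left(-22\right) = 2574$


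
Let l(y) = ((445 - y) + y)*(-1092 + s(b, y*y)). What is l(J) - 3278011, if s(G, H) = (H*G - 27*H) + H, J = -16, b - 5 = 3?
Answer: -5814511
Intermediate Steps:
b = 8 (b = 5 + 3 = 8)
s(G, H) = -26*H + G*H (s(G, H) = (G*H - 27*H) + H = (-27*H + G*H) + H = -26*H + G*H)
l(y) = -485940 - 8010*y**2 (l(y) = ((445 - y) + y)*(-1092 + (y*y)*(-26 + 8)) = 445*(-1092 + y**2*(-18)) = 445*(-1092 - 18*y**2) = -485940 - 8010*y**2)
l(J) - 3278011 = (-485940 - 8010*(-16)**2) - 3278011 = (-485940 - 8010*256) - 3278011 = (-485940 - 2050560) - 3278011 = -2536500 - 3278011 = -5814511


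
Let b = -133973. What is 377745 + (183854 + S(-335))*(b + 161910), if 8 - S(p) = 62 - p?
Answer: 5125839450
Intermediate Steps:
S(p) = -54 + p (S(p) = 8 - (62 - p) = 8 + (-62 + p) = -54 + p)
377745 + (183854 + S(-335))*(b + 161910) = 377745 + (183854 + (-54 - 335))*(-133973 + 161910) = 377745 + (183854 - 389)*27937 = 377745 + 183465*27937 = 377745 + 5125461705 = 5125839450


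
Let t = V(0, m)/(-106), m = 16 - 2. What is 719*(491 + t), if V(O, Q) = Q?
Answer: 18705504/53 ≈ 3.5293e+5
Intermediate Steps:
m = 14
t = -7/53 (t = 14/(-106) = 14*(-1/106) = -7/53 ≈ -0.13208)
719*(491 + t) = 719*(491 - 7/53) = 719*(26016/53) = 18705504/53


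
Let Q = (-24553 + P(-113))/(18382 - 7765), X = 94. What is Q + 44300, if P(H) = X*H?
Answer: 156765975/3539 ≈ 44297.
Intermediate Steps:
P(H) = 94*H
Q = -11725/3539 (Q = (-24553 + 94*(-113))/(18382 - 7765) = (-24553 - 10622)/10617 = -35175*1/10617 = -11725/3539 ≈ -3.3131)
Q + 44300 = -11725/3539 + 44300 = 156765975/3539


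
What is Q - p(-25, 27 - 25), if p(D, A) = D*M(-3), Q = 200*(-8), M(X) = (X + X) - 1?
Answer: -1775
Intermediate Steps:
M(X) = -1 + 2*X (M(X) = 2*X - 1 = -1 + 2*X)
Q = -1600
p(D, A) = -7*D (p(D, A) = D*(-1 + 2*(-3)) = D*(-1 - 6) = D*(-7) = -7*D)
Q - p(-25, 27 - 25) = -1600 - (-7)*(-25) = -1600 - 1*175 = -1600 - 175 = -1775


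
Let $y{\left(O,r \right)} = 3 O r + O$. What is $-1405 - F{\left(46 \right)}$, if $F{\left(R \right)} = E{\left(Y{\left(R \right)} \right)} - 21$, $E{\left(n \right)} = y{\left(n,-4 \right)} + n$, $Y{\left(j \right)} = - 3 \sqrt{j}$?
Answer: $-1384 - 30 \sqrt{46} \approx -1587.5$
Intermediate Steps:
$y{\left(O,r \right)} = O + 3 O r$ ($y{\left(O,r \right)} = 3 O r + O = O + 3 O r$)
$E{\left(n \right)} = - 10 n$ ($E{\left(n \right)} = n \left(1 + 3 \left(-4\right)\right) + n = n \left(1 - 12\right) + n = n \left(-11\right) + n = - 11 n + n = - 10 n$)
$F{\left(R \right)} = -21 + 30 \sqrt{R}$ ($F{\left(R \right)} = - 10 \left(- 3 \sqrt{R}\right) - 21 = 30 \sqrt{R} - 21 = -21 + 30 \sqrt{R}$)
$-1405 - F{\left(46 \right)} = -1405 - \left(-21 + 30 \sqrt{46}\right) = -1405 + \left(21 - 30 \sqrt{46}\right) = -1384 - 30 \sqrt{46}$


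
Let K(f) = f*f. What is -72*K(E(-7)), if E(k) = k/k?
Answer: -72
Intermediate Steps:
E(k) = 1
K(f) = f²
-72*K(E(-7)) = -72*1² = -72*1 = -72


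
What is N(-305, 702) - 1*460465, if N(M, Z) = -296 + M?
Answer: -461066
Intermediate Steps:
N(-305, 702) - 1*460465 = (-296 - 305) - 1*460465 = -601 - 460465 = -461066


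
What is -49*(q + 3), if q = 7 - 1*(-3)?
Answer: -637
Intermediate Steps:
q = 10 (q = 7 + 3 = 10)
-49*(q + 3) = -49*(10 + 3) = -49*13 = -637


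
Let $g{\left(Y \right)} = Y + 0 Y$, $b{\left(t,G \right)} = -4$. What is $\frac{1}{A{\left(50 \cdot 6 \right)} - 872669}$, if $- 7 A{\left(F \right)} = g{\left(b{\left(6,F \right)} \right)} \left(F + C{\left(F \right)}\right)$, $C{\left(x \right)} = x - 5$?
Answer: $- \frac{1}{872329} \approx -1.1464 \cdot 10^{-6}$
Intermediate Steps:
$C{\left(x \right)} = -5 + x$
$g{\left(Y \right)} = Y$ ($g{\left(Y \right)} = Y + 0 = Y$)
$A{\left(F \right)} = - \frac{20}{7} + \frac{8 F}{7}$ ($A{\left(F \right)} = - \frac{\left(-4\right) \left(F + \left(-5 + F\right)\right)}{7} = - \frac{\left(-4\right) \left(-5 + 2 F\right)}{7} = - \frac{20 - 8 F}{7} = - \frac{20}{7} + \frac{8 F}{7}$)
$\frac{1}{A{\left(50 \cdot 6 \right)} - 872669} = \frac{1}{\left(- \frac{20}{7} + \frac{8 \cdot 50 \cdot 6}{7}\right) - 872669} = \frac{1}{\left(- \frac{20}{7} + \frac{8}{7} \cdot 300\right) - 872669} = \frac{1}{\left(- \frac{20}{7} + \frac{2400}{7}\right) - 872669} = \frac{1}{340 - 872669} = \frac{1}{-872329} = - \frac{1}{872329}$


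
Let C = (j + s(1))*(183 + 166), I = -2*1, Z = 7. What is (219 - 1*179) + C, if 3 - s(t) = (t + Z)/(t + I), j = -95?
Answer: -29276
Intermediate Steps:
I = -2
s(t) = 3 - (7 + t)/(-2 + t) (s(t) = 3 - (t + 7)/(t - 2) = 3 - (7 + t)/(-2 + t))
C = -29316 (C = (-95 + (-13 + 2*1)/(-2 + 1))*(183 + 166) = (-95 + (-13 + 2)/(-1))*349 = (-95 - 1*(-11))*349 = (-95 + 11)*349 = -84*349 = -29316)
(219 - 1*179) + C = (219 - 1*179) - 29316 = (219 - 179) - 29316 = 40 - 29316 = -29276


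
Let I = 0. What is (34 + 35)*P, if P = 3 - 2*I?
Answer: 207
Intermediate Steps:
P = 3 (P = 3 - 2*0 = 3 + 0 = 3)
(34 + 35)*P = (34 + 35)*3 = 69*3 = 207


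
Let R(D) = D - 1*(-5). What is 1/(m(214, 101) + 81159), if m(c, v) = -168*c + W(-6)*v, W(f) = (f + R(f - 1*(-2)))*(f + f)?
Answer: 1/51267 ≈ 1.9506e-5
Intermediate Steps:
R(D) = 5 + D (R(D) = D + 5 = 5 + D)
W(f) = 2*f*(7 + 2*f) (W(f) = (f + (5 + (f - 1*(-2))))*(f + f) = (f + (5 + (f + 2)))*(2*f) = (f + (5 + (2 + f)))*(2*f) = (f + (7 + f))*(2*f) = (7 + 2*f)*(2*f) = 2*f*(7 + 2*f))
m(c, v) = -168*c + 60*v (m(c, v) = -168*c + (2*(-6)*(7 + 2*(-6)))*v = -168*c + (2*(-6)*(7 - 12))*v = -168*c + (2*(-6)*(-5))*v = -168*c + 60*v)
1/(m(214, 101) + 81159) = 1/((-168*214 + 60*101) + 81159) = 1/((-35952 + 6060) + 81159) = 1/(-29892 + 81159) = 1/51267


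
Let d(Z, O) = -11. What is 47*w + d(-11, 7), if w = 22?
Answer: 1023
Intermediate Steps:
47*w + d(-11, 7) = 47*22 - 11 = 1034 - 11 = 1023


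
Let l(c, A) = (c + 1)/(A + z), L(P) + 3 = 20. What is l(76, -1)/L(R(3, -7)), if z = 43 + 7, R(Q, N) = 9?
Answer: 11/119 ≈ 0.092437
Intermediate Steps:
L(P) = 17 (L(P) = -3 + 20 = 17)
z = 50
l(c, A) = (1 + c)/(50 + A) (l(c, A) = (c + 1)/(A + 50) = (1 + c)/(50 + A))
l(76, -1)/L(R(3, -7)) = ((1 + 76)/(50 - 1))/17 = (77/49)*(1/17) = ((1/49)*77)*(1/17) = (11/7)*(1/17) = 11/119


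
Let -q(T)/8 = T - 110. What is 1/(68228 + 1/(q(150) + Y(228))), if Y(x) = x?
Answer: 92/6276975 ≈ 1.4657e-5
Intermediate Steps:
q(T) = 880 - 8*T (q(T) = -8*(T - 110) = -8*(-110 + T) = 880 - 8*T)
1/(68228 + 1/(q(150) + Y(228))) = 1/(68228 + 1/((880 - 8*150) + 228)) = 1/(68228 + 1/((880 - 1200) + 228)) = 1/(68228 + 1/(-320 + 228)) = 1/(68228 + 1/(-92)) = 1/(68228 - 1/92) = 1/(6276975/92) = 92/6276975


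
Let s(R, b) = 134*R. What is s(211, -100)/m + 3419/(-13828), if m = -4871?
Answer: -407626821/67356188 ≈ -6.0518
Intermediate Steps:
s(211, -100)/m + 3419/(-13828) = (134*211)/(-4871) + 3419/(-13828) = 28274*(-1/4871) + 3419*(-1/13828) = -28274/4871 - 3419/13828 = -407626821/67356188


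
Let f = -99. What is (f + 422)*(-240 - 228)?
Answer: -151164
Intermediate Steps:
(f + 422)*(-240 - 228) = (-99 + 422)*(-240 - 228) = 323*(-468) = -151164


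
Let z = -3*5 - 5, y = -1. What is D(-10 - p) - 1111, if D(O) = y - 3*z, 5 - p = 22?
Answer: -1052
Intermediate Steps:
p = -17 (p = 5 - 1*22 = 5 - 22 = -17)
z = -20 (z = -15 - 5 = -20)
D(O) = 59 (D(O) = -1 - 3*(-20) = -1 + 60 = 59)
D(-10 - p) - 1111 = 59 - 1111 = -1052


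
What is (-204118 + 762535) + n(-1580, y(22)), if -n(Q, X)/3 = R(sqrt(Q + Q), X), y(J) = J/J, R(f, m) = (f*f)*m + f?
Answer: 567897 - 6*I*sqrt(790) ≈ 5.679e+5 - 168.64*I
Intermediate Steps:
R(f, m) = f + m*f**2 (R(f, m) = f**2*m + f = m*f**2 + f = f + m*f**2)
y(J) = 1
n(Q, X) = -3*sqrt(2)*sqrt(Q)*(1 + X*sqrt(2)*sqrt(Q)) (n(Q, X) = -3*sqrt(Q + Q)*(1 + sqrt(Q + Q)*X) = -3*sqrt(2*Q)*(1 + sqrt(2*Q)*X) = -3*sqrt(2)*sqrt(Q)*(1 + (sqrt(2)*sqrt(Q))*X) = -3*sqrt(2)*sqrt(Q)*(1 + X*sqrt(2)*sqrt(Q)))
(-204118 + 762535) + n(-1580, y(22)) = (-204118 + 762535) + (-6*(-1580)*1 - 3*sqrt(2)*sqrt(-1580)) = 558417 + (9480 - 3*sqrt(2)*2*I*sqrt(395)) = 558417 + (9480 - 6*I*sqrt(790)) = 567897 - 6*I*sqrt(790)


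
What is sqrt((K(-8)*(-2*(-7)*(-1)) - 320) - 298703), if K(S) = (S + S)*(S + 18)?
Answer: I*sqrt(296783) ≈ 544.78*I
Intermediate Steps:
K(S) = 2*S*(18 + S) (K(S) = (2*S)*(18 + S) = 2*S*(18 + S))
sqrt((K(-8)*(-2*(-7)*(-1)) - 320) - 298703) = sqrt(((2*(-8)*(18 - 8))*(-2*(-7)*(-1)) - 320) - 298703) = sqrt(((2*(-8)*10)*(14*(-1)) - 320) - 298703) = sqrt((-160*(-14) - 320) - 298703) = sqrt((2240 - 320) - 298703) = sqrt(1920 - 298703) = sqrt(-296783) = I*sqrt(296783)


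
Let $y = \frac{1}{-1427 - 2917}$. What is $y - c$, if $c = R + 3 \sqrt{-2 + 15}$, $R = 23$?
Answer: $- \frac{99913}{4344} - 3 \sqrt{13} \approx -33.817$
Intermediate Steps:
$y = - \frac{1}{4344}$ ($y = \frac{1}{-4344} = - \frac{1}{4344} \approx -0.0002302$)
$c = 23 + 3 \sqrt{13}$ ($c = 23 + 3 \sqrt{-2 + 15} = 23 + 3 \sqrt{13} \approx 33.817$)
$y - c = - \frac{1}{4344} - \left(23 + 3 \sqrt{13}\right) = - \frac{99913}{4344} - 3 \sqrt{13}$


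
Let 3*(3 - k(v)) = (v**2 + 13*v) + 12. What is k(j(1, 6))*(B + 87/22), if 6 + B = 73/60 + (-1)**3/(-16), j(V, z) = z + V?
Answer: 26299/720 ≈ 36.526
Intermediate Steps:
j(V, z) = V + z
k(v) = -1 - 13*v/3 - v**2/3 (k(v) = 3 - ((v**2 + 13*v) + 12)/3 = 3 - (12 + v**2 + 13*v)/3 = 3 + (-4 - 13*v/3 - v**2/3) = -1 - 13*v/3 - v**2/3)
B = -1133/240 (B = -6 + (73/60 + (-1)**3/(-16)) = -6 + (73*(1/60) - 1*(-1/16)) = -6 + (73/60 + 1/16) = -6 + 307/240 = -1133/240 ≈ -4.7208)
k(j(1, 6))*(B + 87/22) = (-1 - 13*(1 + 6)/3 - (1 + 6)**2/3)*(-1133/240 + 87/22) = (-1 - 13/3*7 - 1/3*7**2)*(-1133/240 + 87*(1/22)) = (-1 - 91/3 - 1/3*49)*(-1133/240 + 87/22) = (-1 - 91/3 - 49/3)*(-2023/2640) = -143/3*(-2023/2640) = 26299/720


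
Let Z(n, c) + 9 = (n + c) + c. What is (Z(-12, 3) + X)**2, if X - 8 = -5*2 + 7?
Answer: 100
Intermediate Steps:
Z(n, c) = -9 + n + 2*c (Z(n, c) = -9 + ((n + c) + c) = -9 + ((c + n) + c) = -9 + (n + 2*c) = -9 + n + 2*c)
X = 5 (X = 8 + (-5*2 + 7) = 8 + (-10 + 7) = 8 - 3 = 5)
(Z(-12, 3) + X)**2 = ((-9 - 12 + 2*3) + 5)**2 = ((-9 - 12 + 6) + 5)**2 = (-15 + 5)**2 = (-10)**2 = 100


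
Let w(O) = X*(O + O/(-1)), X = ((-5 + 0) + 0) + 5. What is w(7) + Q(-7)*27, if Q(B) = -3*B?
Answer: 567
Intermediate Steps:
X = 0 (X = (-5 + 0) + 5 = -5 + 5 = 0)
w(O) = 0 (w(O) = 0*(O + O/(-1)) = 0*(O + O*(-1)) = 0*(O - O) = 0*0 = 0)
w(7) + Q(-7)*27 = 0 - 3*(-7)*27 = 0 + 21*27 = 0 + 567 = 567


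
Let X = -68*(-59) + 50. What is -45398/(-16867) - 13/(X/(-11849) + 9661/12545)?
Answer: -29710220297253/1071314234933 ≈ -27.732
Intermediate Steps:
X = 4062 (X = 4012 + 50 = 4062)
-45398/(-16867) - 13/(X/(-11849) + 9661/12545) = -45398/(-16867) - 13/(4062/(-11849) + 9661/12545) = -45398*(-1/16867) - 13/(4062*(-1/11849) + 9661*(1/12545)) = 45398/16867 - 13/(-4062/11849 + 9661/12545) = 45398/16867 - 13/63515399/148645705 = 45398/16867 - 13*148645705/63515399 = 45398/16867 - 1932394165/63515399 = -29710220297253/1071314234933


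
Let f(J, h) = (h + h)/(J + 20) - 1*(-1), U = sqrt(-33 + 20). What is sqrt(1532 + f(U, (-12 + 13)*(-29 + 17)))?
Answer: sqrt(3)*sqrt((10212 + 511*I*sqrt(13))/(20 + I*sqrt(13))) ≈ 39.139 + 0.0026767*I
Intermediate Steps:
U = I*sqrt(13) (U = sqrt(-13) = I*sqrt(13) ≈ 3.6056*I)
f(J, h) = 1 + 2*h/(20 + J) (f(J, h) = (2*h)/(20 + J) + 1 = 2*h/(20 + J) + 1 = 1 + 2*h/(20 + J))
sqrt(1532 + f(U, (-12 + 13)*(-29 + 17))) = sqrt(1532 + (20 + I*sqrt(13) + 2*((-12 + 13)*(-29 + 17)))/(20 + I*sqrt(13))) = sqrt(1532 + (20 + I*sqrt(13) + 2*(1*(-12)))/(20 + I*sqrt(13))) = sqrt(1532 + (20 + I*sqrt(13) + 2*(-12))/(20 + I*sqrt(13))) = sqrt(1532 + (20 + I*sqrt(13) - 24)/(20 + I*sqrt(13))) = sqrt(1532 + (-4 + I*sqrt(13))/(20 + I*sqrt(13)))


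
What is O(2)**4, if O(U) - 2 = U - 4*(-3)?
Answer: 65536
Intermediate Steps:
O(U) = 14 + U (O(U) = 2 + (U - 4*(-3)) = 2 + (U + 12) = 2 + (12 + U) = 14 + U)
O(2)**4 = (14 + 2)**4 = 16**4 = 65536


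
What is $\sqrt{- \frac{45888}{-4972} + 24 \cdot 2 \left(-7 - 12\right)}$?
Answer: $\frac{4 i \sqrt{87176562}}{1243} \approx 30.046 i$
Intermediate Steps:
$\sqrt{- \frac{45888}{-4972} + 24 \cdot 2 \left(-7 - 12\right)} = \sqrt{\left(-45888\right) \left(- \frac{1}{4972}\right) + 48 \left(-7 - 12\right)} = \sqrt{\frac{11472}{1243} + 48 \left(-19\right)} = \sqrt{\frac{11472}{1243} - 912} = \sqrt{- \frac{1122144}{1243}} = \frac{4 i \sqrt{87176562}}{1243}$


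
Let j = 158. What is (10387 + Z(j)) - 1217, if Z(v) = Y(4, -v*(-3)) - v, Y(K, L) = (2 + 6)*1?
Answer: 9020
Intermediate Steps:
Y(K, L) = 8 (Y(K, L) = 8*1 = 8)
Z(v) = 8 - v
(10387 + Z(j)) - 1217 = (10387 + (8 - 1*158)) - 1217 = (10387 + (8 - 158)) - 1217 = (10387 - 150) - 1217 = 10237 - 1217 = 9020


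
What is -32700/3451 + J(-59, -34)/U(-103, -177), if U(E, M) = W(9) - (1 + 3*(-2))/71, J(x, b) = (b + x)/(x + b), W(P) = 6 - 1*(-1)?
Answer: -16170379/1732402 ≈ -9.3341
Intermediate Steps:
W(P) = 7 (W(P) = 6 + 1 = 7)
J(x, b) = 1 (J(x, b) = (b + x)/(b + x) = 1)
U(E, M) = 502/71 (U(E, M) = 7 - (1 + 3*(-2))/71 = 7 - (1 - 6)/71 = 7 - (-5)/71 = 7 - 1*(-5/71) = 7 + 5/71 = 502/71)
-32700/3451 + J(-59, -34)/U(-103, -177) = -32700/3451 + 1/(502/71) = -32700*1/3451 + 1*(71/502) = -32700/3451 + 71/502 = -16170379/1732402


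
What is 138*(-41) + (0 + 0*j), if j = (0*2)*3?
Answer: -5658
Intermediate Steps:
j = 0 (j = 0*3 = 0)
138*(-41) + (0 + 0*j) = 138*(-41) + (0 + 0*0) = -5658 + (0 + 0) = -5658 + 0 = -5658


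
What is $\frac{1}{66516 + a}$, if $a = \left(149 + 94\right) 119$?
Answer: $\frac{1}{95433} \approx 1.0479 \cdot 10^{-5}$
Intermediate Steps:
$a = 28917$ ($a = 243 \cdot 119 = 28917$)
$\frac{1}{66516 + a} = \frac{1}{66516 + 28917} = \frac{1}{95433}$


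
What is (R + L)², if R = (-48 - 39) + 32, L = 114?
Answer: 3481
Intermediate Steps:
R = -55 (R = -87 + 32 = -55)
(R + L)² = (-55 + 114)² = 59² = 3481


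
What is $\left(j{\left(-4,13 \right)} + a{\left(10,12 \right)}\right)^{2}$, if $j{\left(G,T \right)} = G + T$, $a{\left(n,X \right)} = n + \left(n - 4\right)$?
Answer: $625$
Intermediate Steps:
$a{\left(n,X \right)} = -4 + 2 n$ ($a{\left(n,X \right)} = n + \left(-4 + n\right) = -4 + 2 n$)
$\left(j{\left(-4,13 \right)} + a{\left(10,12 \right)}\right)^{2} = \left(\left(-4 + 13\right) + \left(-4 + 2 \cdot 10\right)\right)^{2} = \left(9 + \left(-4 + 20\right)\right)^{2} = \left(9 + 16\right)^{2} = 25^{2} = 625$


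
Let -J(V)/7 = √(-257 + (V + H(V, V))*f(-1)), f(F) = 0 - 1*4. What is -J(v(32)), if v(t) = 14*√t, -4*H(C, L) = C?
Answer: 7*√(-257 - 168*√2) ≈ 155.68*I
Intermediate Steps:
f(F) = -4 (f(F) = 0 - 4 = -4)
H(C, L) = -C/4
J(V) = -7*√(-257 - 3*V) (J(V) = -7*√(-257 + (V - V/4)*(-4)) = -7*√(-257 + (3*V/4)*(-4)) = -7*√(-257 - 3*V))
-J(v(32)) = -(-7)*√(-257 - 42*√32) = -(-7)*√(-257 - 42*4*√2) = -(-7)*√(-257 - 168*√2) = 7*√(-257 - 168*√2)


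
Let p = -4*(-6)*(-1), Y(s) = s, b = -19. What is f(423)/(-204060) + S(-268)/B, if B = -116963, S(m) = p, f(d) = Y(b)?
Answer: 374723/1256182620 ≈ 0.00029830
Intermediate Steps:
f(d) = -19
p = -24 (p = 24*(-1) = -24)
S(m) = -24
f(423)/(-204060) + S(-268)/B = -19/(-204060) - 24/(-116963) = -19*(-1/204060) - 24*(-1/116963) = 1/10740 + 24/116963 = 374723/1256182620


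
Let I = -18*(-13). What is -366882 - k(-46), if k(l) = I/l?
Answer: -8438169/23 ≈ -3.6688e+5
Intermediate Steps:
I = 234
k(l) = 234/l
-366882 - k(-46) = -366882 - 234/(-46) = -366882 - 234*(-1)/46 = -366882 - 1*(-117/23) = -366882 + 117/23 = -8438169/23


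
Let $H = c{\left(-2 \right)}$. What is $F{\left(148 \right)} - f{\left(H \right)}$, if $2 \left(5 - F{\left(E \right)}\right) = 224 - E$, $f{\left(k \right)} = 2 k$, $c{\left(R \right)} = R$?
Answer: $-29$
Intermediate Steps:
$H = -2$
$F{\left(E \right)} = -107 + \frac{E}{2}$ ($F{\left(E \right)} = 5 - \frac{224 - E}{2} = 5 + \left(-112 + \frac{E}{2}\right) = -107 + \frac{E}{2}$)
$F{\left(148 \right)} - f{\left(H \right)} = \left(-107 + \frac{1}{2} \cdot 148\right) - 2 \left(-2\right) = \left(-107 + 74\right) - -4 = -33 + 4 = -29$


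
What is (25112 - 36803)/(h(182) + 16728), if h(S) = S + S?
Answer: -11691/17092 ≈ -0.68400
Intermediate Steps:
h(S) = 2*S
(25112 - 36803)/(h(182) + 16728) = (25112 - 36803)/(2*182 + 16728) = -11691/(364 + 16728) = -11691/17092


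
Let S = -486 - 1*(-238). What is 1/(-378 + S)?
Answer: -1/626 ≈ -0.0015974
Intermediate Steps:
S = -248 (S = -486 + 238 = -248)
1/(-378 + S) = 1/(-378 - 248) = 1/(-626) = -1/626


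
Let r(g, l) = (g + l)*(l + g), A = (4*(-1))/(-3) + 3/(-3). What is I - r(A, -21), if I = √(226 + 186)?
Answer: -3844/9 + 2*√103 ≈ -406.81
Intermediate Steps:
A = ⅓ (A = -4*(-⅓) + 3*(-⅓) = 4/3 - 1 = ⅓ ≈ 0.33333)
r(g, l) = (g + l)² (r(g, l) = (g + l)*(g + l) = (g + l)²)
I = 2*√103 (I = √412 = 2*√103 ≈ 20.298)
I - r(A, -21) = 2*√103 - (⅓ - 21)² = 2*√103 - (-62/3)² = 2*√103 - 1*3844/9 = 2*√103 - 3844/9 = -3844/9 + 2*√103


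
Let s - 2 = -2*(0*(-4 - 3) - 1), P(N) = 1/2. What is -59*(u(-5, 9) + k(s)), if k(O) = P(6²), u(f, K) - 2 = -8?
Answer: 649/2 ≈ 324.50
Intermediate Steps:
u(f, K) = -6 (u(f, K) = 2 - 8 = -6)
P(N) = ½
s = 4 (s = 2 - 2*(0*(-4 - 3) - 1) = 2 - 2*(0*(-7) - 1) = 2 - 2*(0 - 1) = 2 - 2*(-1) = 2 + 2 = 4)
k(O) = ½
-59*(u(-5, 9) + k(s)) = -59*(-6 + ½) = -59*(-11/2) = 649/2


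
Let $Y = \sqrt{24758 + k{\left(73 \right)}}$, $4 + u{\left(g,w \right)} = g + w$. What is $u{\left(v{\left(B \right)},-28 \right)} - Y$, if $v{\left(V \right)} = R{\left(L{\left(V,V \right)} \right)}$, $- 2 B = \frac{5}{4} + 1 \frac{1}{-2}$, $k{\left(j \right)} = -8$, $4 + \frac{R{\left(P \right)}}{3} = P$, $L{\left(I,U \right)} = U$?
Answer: $- \frac{361}{8} - 15 \sqrt{110} \approx -202.45$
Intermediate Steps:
$R{\left(P \right)} = -12 + 3 P$
$B = - \frac{3}{8}$ ($B = - \frac{\frac{5}{4} + 1 \frac{1}{-2}}{2} = - \frac{5 \cdot \frac{1}{4} + 1 \left(- \frac{1}{2}\right)}{2} = - \frac{\frac{5}{4} - \frac{1}{2}}{2} = \left(- \frac{1}{2}\right) \frac{3}{4} = - \frac{3}{8} \approx -0.375$)
$v{\left(V \right)} = -12 + 3 V$
$u{\left(g,w \right)} = -4 + g + w$ ($u{\left(g,w \right)} = -4 + \left(g + w\right) = -4 + g + w$)
$Y = 15 \sqrt{110}$ ($Y = \sqrt{24758 - 8} = \sqrt{24750} = 15 \sqrt{110} \approx 157.32$)
$u{\left(v{\left(B \right)},-28 \right)} - Y = \left(-4 + \left(-12 + 3 \left(- \frac{3}{8}\right)\right) - 28\right) - 15 \sqrt{110} = \left(-4 - \frac{105}{8} - 28\right) - 15 \sqrt{110} = - \frac{361}{8} - 15 \sqrt{110}$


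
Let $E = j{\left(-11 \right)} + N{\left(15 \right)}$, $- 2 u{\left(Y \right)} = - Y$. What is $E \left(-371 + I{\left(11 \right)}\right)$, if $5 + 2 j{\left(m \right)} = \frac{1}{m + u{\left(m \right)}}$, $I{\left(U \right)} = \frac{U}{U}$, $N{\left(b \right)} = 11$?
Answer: $- \frac{103415}{33} \approx -3133.8$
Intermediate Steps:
$I{\left(U \right)} = 1$
$u{\left(Y \right)} = \frac{Y}{2}$ ($u{\left(Y \right)} = - \frac{\left(-1\right) Y}{2} = \frac{Y}{2}$)
$j{\left(m \right)} = - \frac{5}{2} + \frac{1}{3 m}$ ($j{\left(m \right)} = - \frac{5}{2} + \frac{1}{2 \left(m + \frac{m}{2}\right)} = - \frac{5}{2} + \frac{1}{2 \frac{3 m}{2}} = - \frac{5}{2} + \frac{\frac{2}{3} \frac{1}{m}}{2} = - \frac{5}{2} + \frac{1}{3 m}$)
$E = \frac{559}{66}$ ($E = \frac{2 - -165}{6 \left(-11\right)} + 11 = \frac{1}{6} \left(- \frac{1}{11}\right) \left(2 + 165\right) + 11 = \frac{1}{6} \left(- \frac{1}{11}\right) 167 + 11 = - \frac{167}{66} + 11 = \frac{559}{66} \approx 8.4697$)
$E \left(-371 + I{\left(11 \right)}\right) = \frac{559 \left(-371 + 1\right)}{66} = \frac{559}{66} \left(-370\right) = - \frac{103415}{33}$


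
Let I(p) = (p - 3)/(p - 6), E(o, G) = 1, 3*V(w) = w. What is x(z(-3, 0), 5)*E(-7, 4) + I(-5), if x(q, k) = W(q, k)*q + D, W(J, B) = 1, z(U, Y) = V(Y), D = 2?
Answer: 30/11 ≈ 2.7273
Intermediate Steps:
V(w) = w/3
z(U, Y) = Y/3
x(q, k) = 2 + q (x(q, k) = 1*q + 2 = q + 2 = 2 + q)
I(p) = (-3 + p)/(-6 + p)
x(z(-3, 0), 5)*E(-7, 4) + I(-5) = (2 + (1/3)*0)*1 + (-3 - 5)/(-6 - 5) = (2 + 0)*1 - 8/(-11) = 2*1 - 1/11*(-8) = 2 + 8/11 = 30/11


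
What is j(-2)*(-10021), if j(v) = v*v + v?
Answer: -20042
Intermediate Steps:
j(v) = v + v² (j(v) = v² + v = v + v²)
j(-2)*(-10021) = -2*(1 - 2)*(-10021) = -2*(-1)*(-10021) = 2*(-10021) = -20042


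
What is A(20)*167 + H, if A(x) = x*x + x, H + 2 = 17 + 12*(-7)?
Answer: 70071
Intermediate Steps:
H = -69 (H = -2 + (17 + 12*(-7)) = -2 + (17 - 84) = -2 - 67 = -69)
A(x) = x + x² (A(x) = x² + x = x + x²)
A(20)*167 + H = (20*(1 + 20))*167 - 69 = (20*21)*167 - 69 = 420*167 - 69 = 70140 - 69 = 70071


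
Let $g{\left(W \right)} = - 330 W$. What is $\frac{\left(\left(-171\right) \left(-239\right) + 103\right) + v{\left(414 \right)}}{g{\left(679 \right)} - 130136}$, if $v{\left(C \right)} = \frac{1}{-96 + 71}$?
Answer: $- \frac{1024299}{8855150} \approx -0.11567$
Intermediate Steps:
$v{\left(C \right)} = - \frac{1}{25}$ ($v{\left(C \right)} = \frac{1}{-25} = - \frac{1}{25}$)
$\frac{\left(\left(-171\right) \left(-239\right) + 103\right) + v{\left(414 \right)}}{g{\left(679 \right)} - 130136} = \frac{\left(\left(-171\right) \left(-239\right) + 103\right) - \frac{1}{25}}{\left(-330\right) 679 - 130136} = \frac{\left(40869 + 103\right) - \frac{1}{25}}{-224070 - 130136} = \frac{40972 - \frac{1}{25}}{-354206} = \frac{1024299}{25} \left(- \frac{1}{354206}\right) = - \frac{1024299}{8855150}$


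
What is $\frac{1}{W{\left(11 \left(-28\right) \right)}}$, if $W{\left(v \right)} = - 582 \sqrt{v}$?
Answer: $\frac{i \sqrt{77}}{89628} \approx 9.7904 \cdot 10^{-5} i$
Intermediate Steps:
$\frac{1}{W{\left(11 \left(-28\right) \right)}} = \frac{1}{\left(-582\right) \sqrt{11 \left(-28\right)}} = \frac{1}{\left(-582\right) \sqrt{-308}} = \frac{1}{\left(-582\right) 2 i \sqrt{77}} = \frac{1}{\left(-1164\right) i \sqrt{77}} = \frac{i \sqrt{77}}{89628}$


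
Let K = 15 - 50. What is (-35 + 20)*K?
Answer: 525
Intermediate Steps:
K = -35
(-35 + 20)*K = (-35 + 20)*(-35) = -15*(-35) = 525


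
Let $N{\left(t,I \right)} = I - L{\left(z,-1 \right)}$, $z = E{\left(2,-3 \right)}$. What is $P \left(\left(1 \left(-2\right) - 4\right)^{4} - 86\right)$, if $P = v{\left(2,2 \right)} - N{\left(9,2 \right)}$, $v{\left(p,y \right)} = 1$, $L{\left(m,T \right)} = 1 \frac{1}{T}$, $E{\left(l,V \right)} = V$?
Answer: $-2420$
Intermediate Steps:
$z = -3$
$L{\left(m,T \right)} = \frac{1}{T}$
$N{\left(t,I \right)} = 1 + I$ ($N{\left(t,I \right)} = I - \frac{1}{-1} = I - -1 = I + 1 = 1 + I$)
$P = -2$ ($P = 1 - \left(1 + 2\right) = 1 - 3 = -2$)
$P \left(\left(1 \left(-2\right) - 4\right)^{4} - 86\right) = - 2 \left(\left(1 \left(-2\right) - 4\right)^{4} - 86\right) = - 2 \left(\left(-2 - 4\right)^{4} - 86\right) = - 2 \left(\left(-6\right)^{4} - 86\right) = - 2 \left(1296 - 86\right) = \left(-2\right) 1210 = -2420$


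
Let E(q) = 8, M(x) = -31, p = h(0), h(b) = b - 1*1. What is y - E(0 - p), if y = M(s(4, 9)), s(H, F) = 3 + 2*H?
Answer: -39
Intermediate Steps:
h(b) = -1 + b (h(b) = b - 1 = -1 + b)
p = -1 (p = -1 + 0 = -1)
y = -31
y - E(0 - p) = -31 - 1*8 = -31 - 8 = -39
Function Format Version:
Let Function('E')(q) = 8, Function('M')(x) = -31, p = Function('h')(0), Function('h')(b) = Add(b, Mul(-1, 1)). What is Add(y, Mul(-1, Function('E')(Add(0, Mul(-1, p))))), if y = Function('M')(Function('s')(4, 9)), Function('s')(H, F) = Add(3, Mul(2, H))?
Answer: -39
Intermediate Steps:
Function('h')(b) = Add(-1, b) (Function('h')(b) = Add(b, -1) = Add(-1, b))
p = -1 (p = Add(-1, 0) = -1)
y = -31
Add(y, Mul(-1, Function('E')(Add(0, Mul(-1, p))))) = Add(-31, Mul(-1, 8)) = Add(-31, -8) = -39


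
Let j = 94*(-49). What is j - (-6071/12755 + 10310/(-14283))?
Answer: -838901320847/182179665 ≈ -4604.8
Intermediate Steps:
j = -4606
j - (-6071/12755 + 10310/(-14283)) = -4606 - (-6071/12755 + 10310/(-14283)) = -4606 - (-6071*1/12755 + 10310*(-1/14283)) = -4606 - (-6071/12755 - 10310/14283) = -4606 - 1*(-218216143/182179665) = -4606 + 218216143/182179665 = -838901320847/182179665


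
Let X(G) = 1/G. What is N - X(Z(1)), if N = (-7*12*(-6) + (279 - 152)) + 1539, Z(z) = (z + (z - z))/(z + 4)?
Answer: 2165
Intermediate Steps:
Z(z) = z/(4 + z) (Z(z) = (z + 0)/(4 + z) = z/(4 + z))
N = 2170 (N = (-84*(-6) + 127) + 1539 = (504 + 127) + 1539 = 631 + 1539 = 2170)
N - X(Z(1)) = 2170 - 1/(1/(4 + 1)) = 2170 - 1/(1/5) = 2170 - 1/(1*(⅕)) = 2170 - 1/⅕ = 2170 - 1*5 = 2170 - 5 = 2165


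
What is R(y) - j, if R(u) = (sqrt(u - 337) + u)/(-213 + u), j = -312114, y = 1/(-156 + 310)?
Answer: 10237651313/32801 - I*sqrt(7992138)/32801 ≈ 3.1211e+5 - 0.086187*I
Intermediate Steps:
y = 1/154 ≈ 0.0064935
R(u) = (u + sqrt(-337 + u))/(-213 + u) (R(u) = (sqrt(-337 + u) + u)/(-213 + u) = (u + sqrt(-337 + u))/(-213 + u))
R(y) - j = (1/154 + sqrt(-337 + 1/154))/(-213 + 1/154) - 1*(-312114) = (1/154 + sqrt(-51897/154))/(-32801/154) + 312114 = -154*(1/154 + I*sqrt(7992138)/154)/32801 + 312114 = (-1/32801 - I*sqrt(7992138)/32801) + 312114 = 10237651313/32801 - I*sqrt(7992138)/32801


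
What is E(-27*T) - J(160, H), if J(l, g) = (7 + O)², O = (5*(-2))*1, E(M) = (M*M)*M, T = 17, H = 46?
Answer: -96702588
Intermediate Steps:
E(M) = M³ (E(M) = M²*M = M³)
O = -10 (O = -10*1 = -10)
J(l, g) = 9 (J(l, g) = (7 - 10)² = (-3)² = 9)
E(-27*T) - J(160, H) = (-27*17)³ - 1*9 = (-459)³ - 9 = -96702579 - 9 = -96702588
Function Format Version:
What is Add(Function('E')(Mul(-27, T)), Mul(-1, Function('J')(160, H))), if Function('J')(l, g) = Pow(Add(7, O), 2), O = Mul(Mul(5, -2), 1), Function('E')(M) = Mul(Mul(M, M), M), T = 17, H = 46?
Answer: -96702588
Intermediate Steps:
Function('E')(M) = Pow(M, 3) (Function('E')(M) = Mul(Pow(M, 2), M) = Pow(M, 3))
O = -10 (O = Mul(-10, 1) = -10)
Function('J')(l, g) = 9 (Function('J')(l, g) = Pow(Add(7, -10), 2) = Pow(-3, 2) = 9)
Add(Function('E')(Mul(-27, T)), Mul(-1, Function('J')(160, H))) = Add(Pow(Mul(-27, 17), 3), Mul(-1, 9)) = Add(Pow(-459, 3), -9) = Add(-96702579, -9) = -96702588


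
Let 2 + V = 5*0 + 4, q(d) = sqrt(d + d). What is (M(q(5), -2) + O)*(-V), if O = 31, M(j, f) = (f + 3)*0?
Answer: -62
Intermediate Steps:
q(d) = sqrt(2)*sqrt(d) (q(d) = sqrt(2*d) = sqrt(2)*sqrt(d))
M(j, f) = 0 (M(j, f) = (3 + f)*0 = 0)
V = 2 (V = -2 + (5*0 + 4) = -2 + (0 + 4) = -2 + 4 = 2)
(M(q(5), -2) + O)*(-V) = (0 + 31)*(-1*2) = 31*(-2) = -62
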